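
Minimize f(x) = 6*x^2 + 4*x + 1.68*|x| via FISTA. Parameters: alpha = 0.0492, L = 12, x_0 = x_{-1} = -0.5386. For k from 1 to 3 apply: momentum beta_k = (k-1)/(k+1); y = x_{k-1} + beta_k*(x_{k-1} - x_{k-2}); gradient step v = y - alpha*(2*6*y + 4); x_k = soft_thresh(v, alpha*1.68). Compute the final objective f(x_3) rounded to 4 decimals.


FISTA on f(x) = 6*x^2 + 4*x + 1.68*|x|
L = 12, alpha = 0.0492
Iteration 1: beta = 0.0, y = -0.5386 + 0.0*(-0.5386 + 0.5386) = -0.5386
  grad(y) = -2.4632, v = y - alpha*grad = -0.4174
  prox(v) = soft_thresh(-0.4174, 0.0827) = -0.3348
Iteration 2: beta = 0.3333, y = -0.3348 + 0.3333*(-0.3348 + 0.5386) = -0.2668
  grad(y) = 0.7983, v = y - alpha*grad = -0.3061
  prox(v) = soft_thresh(-0.3061, 0.0827) = -0.2234
Iteration 3: beta = 0.5, y = -0.2234 + 0.5*(-0.2234 + 0.3348) = -0.1678
  grad(y) = 1.9868, v = y - alpha*grad = -0.2655
  prox(v) = soft_thresh(-0.2655, 0.0827) = -0.1829
f(x_3) = 6*(-0.1829)^2 + 4*(-0.1829) + 1.68*|-0.1829| = -0.2236


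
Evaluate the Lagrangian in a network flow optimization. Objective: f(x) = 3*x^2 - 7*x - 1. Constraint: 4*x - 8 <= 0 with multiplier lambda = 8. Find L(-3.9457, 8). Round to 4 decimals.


Step 1: Evaluate f(x).
f(-3.9457) = 3*(-3.9457)^2 - 7*(-3.9457) - 1 = 73.3255
Step 2: Evaluate g(x).
g(-3.9457) = 4*-3.9457 - 8 = -23.7828
Step 3: Compute Lagrangian.
L = 73.3255 + 8*-23.7828 = -116.9369


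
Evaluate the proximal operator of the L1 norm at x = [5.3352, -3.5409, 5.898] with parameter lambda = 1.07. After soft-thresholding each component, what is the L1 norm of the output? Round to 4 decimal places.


Soft-thresholding with lambda = 1.07:
prox(5.3352) = sign(5.3352)*max(|5.3352| - 1.07, 0) = 4.2652
prox(-3.5409) = sign(-3.5409)*max(|-3.5409| - 1.07, 0) = -2.4709
prox(5.898) = sign(5.898)*max(|5.898| - 1.07, 0) = 4.828
prox(x) = [4.2652, -2.4709, 4.828]
||prox(x)||_1 = 4.2652 + 2.4709 + 4.828 = 11.5641


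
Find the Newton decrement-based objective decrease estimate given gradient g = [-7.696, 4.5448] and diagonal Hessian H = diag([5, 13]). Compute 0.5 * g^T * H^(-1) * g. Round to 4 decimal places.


Step 1: H is diagonal, so H^(-1) * g = [-1.5392, 0.3496].
Step 2: g^T H^(-1) g = sum_i g_i^2 / H_ii
  = (-7.696)^2/5 + (4.5448)^2/13
  = 11.8457 + 1.5889 = 13.4345
Step 3: Objective decrease = 0.5 * g^T H^(-1) g = 6.7173


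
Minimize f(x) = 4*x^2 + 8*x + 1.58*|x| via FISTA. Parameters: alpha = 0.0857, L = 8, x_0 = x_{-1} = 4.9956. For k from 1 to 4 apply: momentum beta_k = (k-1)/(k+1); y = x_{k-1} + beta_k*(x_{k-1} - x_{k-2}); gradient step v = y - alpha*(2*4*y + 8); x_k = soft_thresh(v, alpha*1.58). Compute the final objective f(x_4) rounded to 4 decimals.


FISTA on f(x) = 4*x^2 + 8*x + 1.58*|x|
L = 8, alpha = 0.0857
Iteration 1: beta = 0.0, y = 4.9956 + 0.0*(4.9956 - 4.9956) = 4.9956
  grad(y) = 47.9648, v = y - alpha*grad = 0.885
  prox(v) = soft_thresh(0.885, 0.1354) = 0.7496
Iteration 2: beta = 0.3333, y = 0.7496 + 0.3333*(0.7496 - 4.9956) = -0.6657
  grad(y) = 2.6742, v = y - alpha*grad = -0.8949
  prox(v) = soft_thresh(-0.8949, 0.1354) = -0.7595
Iteration 3: beta = 0.5, y = -0.7595 + 0.5*(-0.7595 - 0.7496) = -1.514
  grad(y) = -4.1124, v = y - alpha*grad = -1.1616
  prox(v) = soft_thresh(-1.1616, 0.1354) = -1.0262
Iteration 4: beta = 0.6, y = -1.0262 + 0.6*(-1.0262 + 0.7595) = -1.1862
  grad(y) = -1.4899, v = y - alpha*grad = -1.0586
  prox(v) = soft_thresh(-1.0586, 0.1354) = -0.9231
f(x_4) = 4*(-0.9231)^2 + 8*(-0.9231) + 1.58*|-0.9231| = -2.5178


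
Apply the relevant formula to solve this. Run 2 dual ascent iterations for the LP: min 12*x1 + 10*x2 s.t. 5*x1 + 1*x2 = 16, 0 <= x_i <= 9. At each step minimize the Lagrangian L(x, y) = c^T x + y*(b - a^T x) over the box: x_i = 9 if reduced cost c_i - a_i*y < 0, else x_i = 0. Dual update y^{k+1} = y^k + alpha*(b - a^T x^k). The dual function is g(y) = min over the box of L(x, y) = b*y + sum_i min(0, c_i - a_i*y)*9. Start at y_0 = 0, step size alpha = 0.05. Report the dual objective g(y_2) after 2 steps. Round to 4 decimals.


Dual ascent for LP: min 12*x1 + 10*x2, 5*x1 + 1*x2 = 16, 0 <= x_i <= 9
Step 1: y^k = 0.0, reduced costs: (12.0, 10.0)
  x^k = (0.0, 0.0), subgradient = b - a^T x = 16.0
  y^{k+1} = 0.0 + 0.05*16.0 = 0.8
Step 2: y^k = 0.8, reduced costs: (8.0, 9.2)
  x^k = (0.0, 0.0), subgradient = b - a^T x = 16.0
  y^{k+1} = 0.8 + 0.05*16.0 = 1.6
Dual objective at y_2 = 1.6: reduced costs (4.0, 8.4), box minimizer x = (0.0, 0.0)
g(y_2) = b*y + (c1 - a1*y)*x1 + (c2 - a2*y)*x2 = 16*1.6 + 4.0*0.0 + 8.4*0.0 = 25.6 + 0.0 + 0.0 = 25.6


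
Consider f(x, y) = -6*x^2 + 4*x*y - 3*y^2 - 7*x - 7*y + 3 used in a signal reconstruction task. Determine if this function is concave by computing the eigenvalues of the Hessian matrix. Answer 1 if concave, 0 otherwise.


The Hessian of f(x,y) = -6*x^2 + 4*x*y - 3*y^2 - 7*x - 7*y + 3 is:
H = [[-12, 4], [4, -6]]
Trace = -12 - 6 = -18
Determinant = -12*-6 - (4)^2 = 56
Discriminant = (-18)^2 - 4*56 = 100.0
Eigenvalues: lambda_1 = -14.0, lambda_2 = -4.0
The function is concave.

1


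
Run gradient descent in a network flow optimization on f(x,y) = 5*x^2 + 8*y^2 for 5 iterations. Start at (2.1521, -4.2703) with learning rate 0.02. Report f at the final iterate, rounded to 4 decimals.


Gradient descent on f(x,y) = 5*x^2 + 8*y^2.
Starting point: (2.1521, -4.2703), alpha = 0.02
Step 1: grad_x = 2*5*2.1521 = 21.521, grad_y = 2*8*-4.2703 = -68.3248
  x_1 = 2.1521 - 0.02*21.521 = 1.7217
  y_1 = -4.2703 - 0.02*-68.3248 = -2.9038
Step 2: grad_x = 2*5*1.7217 = 17.2168, grad_y = 2*8*-2.9038 = -46.4609
  x_2 = 1.7217 - 0.02*17.2168 = 1.3773
  y_2 = -2.9038 - 0.02*-46.4609 = -1.9746
Step 3: grad_x = 2*5*1.3773 = 13.7734, grad_y = 2*8*-1.9746 = -31.5934
  x_3 = 1.3773 - 0.02*13.7734 = 1.1019
  y_3 = -1.9746 - 0.02*-31.5934 = -1.3427
Step 4: grad_x = 2*5*1.1019 = 11.0188, grad_y = 2*8*-1.3427 = -21.4835
  x_4 = 1.1019 - 0.02*11.0188 = 0.8815
  y_4 = -1.3427 - 0.02*-21.4835 = -0.913
Step 5: grad_x = 2*5*0.8815 = 8.815, grad_y = 2*8*-0.913 = -14.6088
  x_5 = 0.8815 - 0.02*8.815 = 0.7052
  y_5 = -0.913 - 0.02*-14.6088 = -0.6209
f(0.7052, -0.6209) = 5*0.7052^2 + 8*(-0.6209)^2 = 5.5704


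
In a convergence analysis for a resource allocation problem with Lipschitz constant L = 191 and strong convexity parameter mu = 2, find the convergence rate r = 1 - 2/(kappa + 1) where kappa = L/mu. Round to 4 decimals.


Step 1: Compute the condition number.
kappa = L/mu = 191/2 = 95.5
Step 2: Compute the convergence rate.
r = 1 - 2/(kappa + 1) = 1 - 2*mu/(L + mu) = (L - mu)/(L + mu) = 189/193 = 0.9793


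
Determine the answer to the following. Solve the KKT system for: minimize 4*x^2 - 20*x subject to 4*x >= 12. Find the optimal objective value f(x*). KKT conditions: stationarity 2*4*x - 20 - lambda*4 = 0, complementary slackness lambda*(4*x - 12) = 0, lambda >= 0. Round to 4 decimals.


Step 1: Try lambda = 0 (constraint inactive).
x_unc = 20/(2*4) = 2.5
Check: 4*2.5 = 10.0 < 12 -- violated!
Step 2: Constraint must be active: 4*x = 12
x* = 12/4 = 3.0
lambda = (2*4*3.0 - 20)/4 = 1.0
Step 3: Compute optimal value.
f(x*) = 4*3.0^2 - 20*3.0 = -24.0


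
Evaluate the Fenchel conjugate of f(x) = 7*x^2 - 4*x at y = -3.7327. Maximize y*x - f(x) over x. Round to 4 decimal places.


f*(y) = sup_x {y*x - a*x^2 - b*x} = sup_x {(y-b)*x - a*x^2}
FOC: (y - b) - 2a*x = 0 => x* = (y - b)/(2a)
x* = (-3.7327 + 4)/(2*7) = 0.0191
f*(-3.7327) = (y-b)^2/(4a) = (-3.7327 + 4)^2/(4*7)
= 0.0714/28 = 0.0026


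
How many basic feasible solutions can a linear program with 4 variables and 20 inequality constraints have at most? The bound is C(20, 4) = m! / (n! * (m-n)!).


Each vertex corresponds to some choice of n active constraints out of m, so the number of vertices is at most C(m, n) = m! / (n!(m-n)!).
m = 20, n = 4
Numerator: 20 * 19 * 18 * 17
Denominator: 4! = 24
C(20, 4) = 4845


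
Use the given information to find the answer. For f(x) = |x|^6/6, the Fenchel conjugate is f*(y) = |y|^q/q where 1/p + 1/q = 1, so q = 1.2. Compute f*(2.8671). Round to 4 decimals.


The conjugate exponent q satisfies 1/p + 1/q = 1.
p = 6, so q = 6/(6 - 1) = 1.2
|y|^q = 2.8671^1.2 = 3.5394
f*(2.8671) = 3.5394 / 1.2 = 2.9495


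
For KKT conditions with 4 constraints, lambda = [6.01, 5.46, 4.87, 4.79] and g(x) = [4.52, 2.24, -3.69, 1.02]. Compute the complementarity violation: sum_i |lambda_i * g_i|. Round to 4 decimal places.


KKT complementary slackness check:
lambda_1 * g_1 = 6.01 * 4.52 = 27.1652
lambda_2 * g_2 = 5.46 * 2.24 = 12.2304
lambda_3 * g_3 = 4.87 * -3.69 = -17.9703
lambda_4 * g_4 = 4.79 * 1.02 = 4.8858
Total violation = 27.1652 + 12.2304 + 17.9703 + 4.8858 = 62.2517


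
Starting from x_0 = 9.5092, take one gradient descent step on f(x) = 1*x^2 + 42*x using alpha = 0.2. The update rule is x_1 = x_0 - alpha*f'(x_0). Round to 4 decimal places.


We compute the gradient at x_0 and apply the update.
f'(x) = 2*x + 42
f'(9.5092) = 2*9.5092 + 42 = 61.0184
x_1 = 9.5092 - 0.2*61.0184 = -2.6945


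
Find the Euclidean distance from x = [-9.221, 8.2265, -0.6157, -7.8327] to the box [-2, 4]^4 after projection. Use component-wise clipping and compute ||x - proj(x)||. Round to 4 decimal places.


Project each component onto [-2, 4].
clip(-9.221) = -2.0, clip(8.2265) = 4.0, clip(-0.6157) = -0.6157, clip(-7.8327) = -2.0
Projection = [-2.0, 4.0, -0.6157, -2.0]
Squared diffs: [52.1428, 17.8633, 0.0, 34.0204]
Distance = sqrt(104.0265) = 10.1993


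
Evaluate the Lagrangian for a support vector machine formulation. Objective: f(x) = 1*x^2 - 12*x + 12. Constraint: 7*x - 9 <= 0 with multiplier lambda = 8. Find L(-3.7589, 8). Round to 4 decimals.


Step 1: Evaluate f(x).
f(-3.7589) = 1*(-3.7589)^2 - 12*(-3.7589) + 12 = 71.2361
Step 2: Evaluate g(x).
g(-3.7589) = 7*-3.7589 - 9 = -35.3123
Step 3: Compute Lagrangian.
L = 71.2361 + 8*-35.3123 = -211.2623


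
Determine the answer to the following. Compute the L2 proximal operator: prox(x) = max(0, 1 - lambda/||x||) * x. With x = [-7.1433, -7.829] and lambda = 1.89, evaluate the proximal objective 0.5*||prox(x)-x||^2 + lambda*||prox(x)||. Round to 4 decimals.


Step 1: Compute ||x||.
||x|| = 10.5981
Step 2: Compute scaling factor.
scale = max(0, 1 - 1.89/10.5981) = 0.8217
Step 3: prox(x) = [-5.8694, -6.4328]
||prox(x)|| = 8.7081
Step 4: Proximal objective.
0.5*||prox-x||^2 = 1.7861
lambda*||prox|| = 16.4583
Total = 18.2444


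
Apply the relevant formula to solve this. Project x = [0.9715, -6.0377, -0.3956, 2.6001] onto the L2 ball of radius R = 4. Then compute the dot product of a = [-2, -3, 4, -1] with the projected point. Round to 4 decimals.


Step 1: Compute ||x|| (intermediates to 6 decimals).
||x|| = sqrt(0.9715^2 + (-6.0377)^2 + (-0.3956)^2 + 2.6001^2) = 6.656925
Step 2: Project.
Since ||x|| > R, scale = R/||x|| = 4/6.656925 = 0.600878, proj(x) = scale * x
proj(x) = [0.583753, -3.627921, -0.237707, 1.562343]
Step 3: Dot product.
a^T * proj(x) = -2*0.583753 - 3*(-3.627921) + 4*(-0.237707) - 1*1.562343 = 7.2031


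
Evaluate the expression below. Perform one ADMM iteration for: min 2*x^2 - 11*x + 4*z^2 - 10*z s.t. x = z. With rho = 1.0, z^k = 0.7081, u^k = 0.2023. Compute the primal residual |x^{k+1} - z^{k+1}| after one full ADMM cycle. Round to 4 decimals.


ADMM iteration with rho = 1.0, z^k = 0.7081, u^k = 0.2023
Step 1: x-update.
Minimize 2*x^2 - 11*x + (1.0/2)*(x - 0.7081 + 0.2023)^2
FOC: (2*2 + 1.0)*x = 11 + 1.0*(0.7081 - 0.2023)
x^{k+1} = 2.3012
Step 2: z-update.
Minimize 4*z^2 - 10*z + (1.0/2)*(2.3012 - z + 0.2023)^2
FOC: (2*4 + 1.0)*z = 10 + 1.0*(2.3012 + 0.2023)
z^{k+1} = 1.3893
Step 3: u-update.
u^{k+1} = 0.2023 + 2.3012 - 1.3893 = 1.1142
Step 4: Primal residual = |2.3012 - 1.3893| = 0.9119


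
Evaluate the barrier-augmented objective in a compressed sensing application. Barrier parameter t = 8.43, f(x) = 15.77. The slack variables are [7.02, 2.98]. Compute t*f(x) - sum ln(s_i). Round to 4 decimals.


Step 1: Compute log-barrier.
ln values: [1.9488, 1.0919]
phi = -(1.9488 + 1.0919) = -3.0407
Step 2: Compute augmented objective.
t*f(x) = 8.43*15.77 = 132.9411
Total = 132.9411 - 3.0407 = 129.9004


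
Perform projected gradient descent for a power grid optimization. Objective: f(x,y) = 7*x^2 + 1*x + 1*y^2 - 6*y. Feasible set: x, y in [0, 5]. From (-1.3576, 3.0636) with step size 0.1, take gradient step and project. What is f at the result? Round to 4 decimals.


Step 1: Compute gradient at (-1.3576, 3.0636).
grad_x = 2*7*-1.3576 + 1 = -18.0064
grad_y = 2*1*3.0636 - 6 = 0.1272
Step 2: Gradient step.
x_raw = -1.3576 - 0.1*-18.0064 = 0.443
y_raw = 3.0636 - 0.1*0.1272 = 3.0509
Step 3: Project onto [0, 5].
x_proj = clip(0.443) = 0.443
y_proj = clip(3.0509) = 3.0509
Step 4: Evaluate f.
f(0.443, 3.0509) = -7.1804


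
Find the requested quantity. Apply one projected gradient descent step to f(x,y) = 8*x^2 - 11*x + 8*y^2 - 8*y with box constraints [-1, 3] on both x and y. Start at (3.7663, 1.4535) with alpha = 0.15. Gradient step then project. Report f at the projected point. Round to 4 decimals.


Step 1: Compute gradient at (3.7663, 1.4535).
grad_x = 2*8*3.7663 - 11 = 49.2608
grad_y = 2*8*1.4535 - 8 = 15.256
Step 2: Gradient step.
x_raw = 3.7663 - 0.15*49.2608 = -3.6228
y_raw = 1.4535 - 0.15*15.256 = -0.8349
Step 3: Project onto [-1, 3].
x_proj = clip(-3.6228) = -1.0
y_proj = clip(-0.8349) = -0.8349
Step 4: Evaluate f.
f(-1.0, -0.8349) = 31.2557


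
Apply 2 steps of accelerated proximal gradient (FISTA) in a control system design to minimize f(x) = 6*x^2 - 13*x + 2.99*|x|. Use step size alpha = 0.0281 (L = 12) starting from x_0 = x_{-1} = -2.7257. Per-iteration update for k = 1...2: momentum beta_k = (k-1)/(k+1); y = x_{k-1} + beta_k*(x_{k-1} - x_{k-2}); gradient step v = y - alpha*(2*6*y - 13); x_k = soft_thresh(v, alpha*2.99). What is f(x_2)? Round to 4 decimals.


FISTA on f(x) = 6*x^2 - 13*x + 2.99*|x|
L = 12, alpha = 0.0281
Iteration 1: beta = 0.0, y = -2.7257 + 0.0*(-2.7257 + 2.7257) = -2.7257
  grad(y) = -45.7084, v = y - alpha*grad = -1.4413
  prox(v) = soft_thresh(-1.4413, 0.084) = -1.3573
Iteration 2: beta = 0.3333, y = -1.3573 + 0.3333*(-1.3573 + 2.7257) = -0.9011
  grad(y) = -23.8136, v = y - alpha*grad = -0.232
  prox(v) = soft_thresh(-0.232, 0.084) = -0.148
f(x_2) = 6*(-0.148)^2 - 13*(-0.148) + 2.99*|-0.148| = 2.4971


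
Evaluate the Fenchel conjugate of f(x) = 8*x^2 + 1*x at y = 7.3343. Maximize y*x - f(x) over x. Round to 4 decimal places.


f*(y) = sup_x {y*x - a*x^2 - b*x} = sup_x {(y-b)*x - a*x^2}
FOC: (y - b) - 2a*x = 0 => x* = (y - b)/(2a)
x* = (7.3343 - 1)/(2*8) = 0.3959
f*(7.3343) = (y-b)^2/(4a) = (7.3343 - 1)^2/(4*8)
= 40.1234/32 = 1.2539


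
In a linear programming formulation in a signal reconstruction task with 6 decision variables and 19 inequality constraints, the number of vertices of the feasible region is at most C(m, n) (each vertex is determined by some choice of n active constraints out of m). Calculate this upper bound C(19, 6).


Each vertex corresponds to some choice of n active constraints out of m, so the number of vertices is at most C(m, n) = m! / (n!(m-n)!).
m = 19, n = 6
Numerator: 19 * 18 * 17 * 16 * 15 * 14
Denominator: 6! = 720
C(19, 6) = 27132


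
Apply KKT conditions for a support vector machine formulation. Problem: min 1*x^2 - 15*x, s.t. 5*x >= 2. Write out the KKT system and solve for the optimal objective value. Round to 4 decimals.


Step 1: Try lambda = 0 (constraint inactive).
Stationarity: 2*1*x - 15 = 0
x* = 15/(2*1) = 7.5
Check constraint: 5*7.5 = 37.5 >= 2 -- satisfied.
Step 2: Compute optimal value.
f(x*) = 1*7.5^2 - 15*7.5 = -56.25


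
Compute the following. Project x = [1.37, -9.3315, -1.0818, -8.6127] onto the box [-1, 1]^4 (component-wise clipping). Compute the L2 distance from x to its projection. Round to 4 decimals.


Project each component onto [-1, 1].
clip(1.37) = 1.0, clip(-9.3315) = -1.0, clip(-1.0818) = -1.0, clip(-8.6127) = -1.0
Projection = [1.0, -1.0, -1.0, -1.0]
Squared diffs: [0.1369, 69.4139, 0.0067, 57.9532]
Distance = sqrt(127.5107) = 11.2921


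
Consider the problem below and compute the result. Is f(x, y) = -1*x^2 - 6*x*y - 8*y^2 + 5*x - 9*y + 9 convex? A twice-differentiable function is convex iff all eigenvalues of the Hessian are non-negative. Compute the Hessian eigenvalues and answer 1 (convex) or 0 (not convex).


The Hessian of f(x,y) = -1*x^2 - 6*x*y - 8*y^2 + 5*x - 9*y + 9 is:
H = [[-2, -6], [-6, -16]]
Trace = -2 - 16 = -18
Determinant = -2*-16 - (-6)^2 = -4
Discriminant = (-18)^2 - 4*-4 = 340.0
Eigenvalues: lambda_1 = -18.2195, lambda_2 = 0.2195
The function is not convex.

0


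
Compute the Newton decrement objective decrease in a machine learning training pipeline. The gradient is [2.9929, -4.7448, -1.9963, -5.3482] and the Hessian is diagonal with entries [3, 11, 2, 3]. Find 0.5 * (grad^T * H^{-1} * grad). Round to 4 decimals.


Step 1: H is diagonal, so H^(-1) * g = [0.9976, -0.4313, -0.9982, -1.7827].
Step 2: g^T H^(-1) g = sum_i g_i^2 / H_ii
  = (2.9929)^2/3 + (-4.7448)^2/11 + (-1.9963)^2/2 + (-5.3482)^2/3
  = 2.9858 + 2.0466 + 1.9926 + 9.5344 = 16.5595
Step 3: Objective decrease = 0.5 * g^T H^(-1) g = 8.2797


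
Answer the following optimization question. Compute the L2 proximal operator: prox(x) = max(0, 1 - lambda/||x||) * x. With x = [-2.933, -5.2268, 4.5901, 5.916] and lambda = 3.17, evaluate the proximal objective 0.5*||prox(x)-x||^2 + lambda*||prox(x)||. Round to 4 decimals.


Step 1: Compute ||x||.
||x|| = 9.5911
Step 2: Compute scaling factor.
scale = max(0, 1 - 3.17/9.5911) = 0.6695
Step 3: prox(x) = [-1.9636, -3.4993, 3.073, 3.9607]
||prox(x)|| = 6.4211
Step 4: Proximal objective.
0.5*||prox-x||^2 = 5.0245
lambda*||prox|| = 20.3549
Total = 25.3795


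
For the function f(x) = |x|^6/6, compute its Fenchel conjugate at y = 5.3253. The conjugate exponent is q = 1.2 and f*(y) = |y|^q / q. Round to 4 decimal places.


The conjugate exponent q satisfies 1/p + 1/q = 1.
p = 6, so q = 6/(6 - 1) = 1.2
|y|^q = 5.3253^1.2 = 7.4407
f*(5.3253) = 7.4407 / 1.2 = 6.2006


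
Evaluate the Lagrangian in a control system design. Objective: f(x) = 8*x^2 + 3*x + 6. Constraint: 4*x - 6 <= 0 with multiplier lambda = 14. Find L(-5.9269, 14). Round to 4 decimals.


Step 1: Evaluate f(x).
f(-5.9269) = 8*(-5.9269)^2 + 3*(-5.9269) + 6 = 269.2444
Step 2: Evaluate g(x).
g(-5.9269) = 4*-5.9269 - 6 = -29.7076
Step 3: Compute Lagrangian.
L = 269.2444 + 14*-29.7076 = -146.662


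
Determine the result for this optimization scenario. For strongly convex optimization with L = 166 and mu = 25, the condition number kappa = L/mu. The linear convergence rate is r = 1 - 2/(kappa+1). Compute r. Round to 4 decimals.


Step 1: Compute the condition number.
kappa = L/mu = 166/25 = 6.64
Step 2: Compute the convergence rate.
r = 1 - 2/(kappa + 1) = 1 - 2*mu/(L + mu) = (L - mu)/(L + mu) = 141/191 = 0.7382


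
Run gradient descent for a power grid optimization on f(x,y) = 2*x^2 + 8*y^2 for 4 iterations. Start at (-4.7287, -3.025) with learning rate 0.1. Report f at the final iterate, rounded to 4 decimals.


Gradient descent on f(x,y) = 2*x^2 + 8*y^2.
Starting point: (-4.7287, -3.025), alpha = 0.1
Step 1: grad_x = 2*2*-4.7287 = -18.9148, grad_y = 2*8*-3.025 = -48.4
  x_1 = -4.7287 - 0.1*-18.9148 = -2.8372
  y_1 = -3.025 - 0.1*-48.4 = 1.815
Step 2: grad_x = 2*2*-2.8372 = -11.3489, grad_y = 2*8*1.815 = 29.04
  x_2 = -2.8372 - 0.1*-11.3489 = -1.7023
  y_2 = 1.815 - 0.1*29.04 = -1.089
Step 3: grad_x = 2*2*-1.7023 = -6.8093, grad_y = 2*8*-1.089 = -17.424
  x_3 = -1.7023 - 0.1*-6.8093 = -1.0214
  y_3 = -1.089 - 0.1*-17.424 = 0.6534
Step 4: grad_x = 2*2*-1.0214 = -4.0856, grad_y = 2*8*0.6534 = 10.4544
  x_4 = -1.0214 - 0.1*-4.0856 = -0.6128
  y_4 = 0.6534 - 0.1*10.4544 = -0.392
f(-0.6128, -0.392) = 2*(-0.6128)^2 + 8*(-0.392)^2 = 1.9807


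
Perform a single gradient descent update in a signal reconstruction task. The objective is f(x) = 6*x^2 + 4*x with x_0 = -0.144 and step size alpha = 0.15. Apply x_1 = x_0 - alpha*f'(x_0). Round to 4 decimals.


We compute the gradient at x_0 and apply the update.
f'(x) = 12*x + 4
f'(-0.144) = 12*-0.144 + 4 = 2.272
x_1 = -0.144 - 0.15*2.272 = -0.4848


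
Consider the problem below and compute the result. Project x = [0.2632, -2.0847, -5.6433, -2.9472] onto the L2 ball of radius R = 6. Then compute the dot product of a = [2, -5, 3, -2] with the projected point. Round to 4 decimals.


Step 1: Compute ||x|| (intermediates to 6 decimals).
||x|| = sqrt(0.2632^2 + (-2.0847)^2 + (-5.6433)^2 + (-2.9472)^2) = 6.704332
Step 2: Project.
Since ||x|| > R, scale = R/||x|| = 6/6.704332 = 0.894944, proj(x) = scale * x
proj(x) = [0.235549, -1.86569, -5.050437, -2.637579]
Step 3: Dot product.
a^T * proj(x) = 2*0.235549 - 5*(-1.86569) + 3*(-5.050437) - 2*(-2.637579) = -0.0766


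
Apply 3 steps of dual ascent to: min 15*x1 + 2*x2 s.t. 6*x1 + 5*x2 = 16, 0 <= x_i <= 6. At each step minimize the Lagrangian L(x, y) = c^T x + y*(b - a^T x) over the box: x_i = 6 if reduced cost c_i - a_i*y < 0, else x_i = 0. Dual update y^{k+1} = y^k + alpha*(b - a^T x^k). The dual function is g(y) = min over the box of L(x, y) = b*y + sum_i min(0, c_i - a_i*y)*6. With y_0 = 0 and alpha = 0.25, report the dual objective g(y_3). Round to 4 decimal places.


Dual ascent for LP: min 15*x1 + 2*x2, 6*x1 + 5*x2 = 16, 0 <= x_i <= 6
Step 1: y^k = 0.0, reduced costs: (15.0, 2.0)
  x^k = (0.0, 0.0), subgradient = b - a^T x = 16.0
  y^{k+1} = 0.0 + 0.25*16.0 = 4.0
Step 2: y^k = 4.0, reduced costs: (-9.0, -18.0)
  x^k = (6.0, 6.0), subgradient = b - a^T x = -50.0
  y^{k+1} = 4.0 + 0.25*-50.0 = -8.5
Step 3: y^k = -8.5, reduced costs: (66.0, 44.5)
  x^k = (0.0, 0.0), subgradient = b - a^T x = 16.0
  y^{k+1} = -8.5 + 0.25*16.0 = -4.5
Dual objective at y_3 = -4.5: reduced costs (42.0, 24.5), box minimizer x = (0.0, 0.0)
g(y_3) = b*y + (c1 - a1*y)*x1 + (c2 - a2*y)*x2 = 16*(-4.5) + 42.0*0.0 + 24.5*0.0 = -72.0 + 0.0 + 0.0 = -72.0


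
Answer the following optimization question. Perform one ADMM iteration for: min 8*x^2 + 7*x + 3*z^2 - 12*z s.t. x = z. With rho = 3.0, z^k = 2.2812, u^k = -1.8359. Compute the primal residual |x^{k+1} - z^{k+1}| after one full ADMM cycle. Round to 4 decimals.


ADMM iteration with rho = 3.0, z^k = 2.2812, u^k = -1.8359
Step 1: x-update.
Minimize 8*x^2 + 7*x + (3.0/2)*(x - 2.2812 - 1.8359)^2
FOC: (2*8 + 3.0)*x = -7 + 3.0*(2.2812 + 1.8359)
x^{k+1} = 0.2816
Step 2: z-update.
Minimize 3*z^2 - 12*z + (3.0/2)*(0.2816 - z - 1.8359)^2
FOC: (2*3 + 3.0)*z = 12 + 3.0*(0.2816 - 1.8359)
z^{k+1} = 0.8152
Step 3: u-update.
u^{k+1} = -1.8359 + 0.2816 - 0.8152 = -2.3695
Step 4: Primal residual = |0.2816 - 0.8152| = 0.5336


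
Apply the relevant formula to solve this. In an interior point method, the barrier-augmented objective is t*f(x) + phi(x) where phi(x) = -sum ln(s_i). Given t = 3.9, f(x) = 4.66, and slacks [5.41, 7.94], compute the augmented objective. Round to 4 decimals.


Step 1: Compute log-barrier.
ln values: [1.6882, 2.0719]
phi = -(1.6882 + 2.0719) = -3.7602
Step 2: Compute augmented objective.
t*f(x) = 3.9*4.66 = 18.174
Total = 18.174 - 3.7602 = 14.4138


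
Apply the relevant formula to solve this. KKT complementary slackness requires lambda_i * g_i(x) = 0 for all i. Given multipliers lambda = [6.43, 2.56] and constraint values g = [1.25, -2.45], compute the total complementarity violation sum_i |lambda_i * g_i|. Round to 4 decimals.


KKT complementary slackness check:
lambda_1 * g_1 = 6.43 * 1.25 = 8.0375
lambda_2 * g_2 = 2.56 * -2.45 = -6.272
Total violation = 8.0375 + 6.272 = 14.3095


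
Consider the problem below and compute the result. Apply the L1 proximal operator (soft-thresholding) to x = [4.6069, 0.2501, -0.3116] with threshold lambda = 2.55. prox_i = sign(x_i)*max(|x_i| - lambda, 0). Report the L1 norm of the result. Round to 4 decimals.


Soft-thresholding with lambda = 2.55:
prox(4.6069) = sign(4.6069)*max(|4.6069| - 2.55, 0) = 2.0569
prox(0.2501) = sign(0.2501)*max(|0.2501| - 2.55, 0) = 0.0
prox(-0.3116) = sign(-0.3116)*max(|-0.3116| - 2.55, 0) = 0.0
prox(x) = [2.0569, 0.0, 0.0]
||prox(x)||_1 = 2.0569 + 0.0 + 0.0 = 2.0569


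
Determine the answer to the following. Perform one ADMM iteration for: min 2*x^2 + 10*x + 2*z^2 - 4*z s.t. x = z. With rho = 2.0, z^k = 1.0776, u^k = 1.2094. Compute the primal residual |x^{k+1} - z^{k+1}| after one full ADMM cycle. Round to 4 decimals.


ADMM iteration with rho = 2.0, z^k = 1.0776, u^k = 1.2094
Step 1: x-update.
Minimize 2*x^2 + 10*x + (2.0/2)*(x - 1.0776 + 1.2094)^2
FOC: (2*2 + 2.0)*x = -10 + 2.0*(1.0776 - 1.2094)
x^{k+1} = -1.7106
Step 2: z-update.
Minimize 2*z^2 - 4*z + (2.0/2)*(-1.7106 - z + 1.2094)^2
FOC: (2*2 + 2.0)*z = 4 + 2.0*(-1.7106 + 1.2094)
z^{k+1} = 0.4996
Step 3: u-update.
u^{k+1} = 1.2094 - 1.7106 - 0.4996 = -1.0008
Step 4: Primal residual = |-1.7106 - 0.4996| = 2.2102


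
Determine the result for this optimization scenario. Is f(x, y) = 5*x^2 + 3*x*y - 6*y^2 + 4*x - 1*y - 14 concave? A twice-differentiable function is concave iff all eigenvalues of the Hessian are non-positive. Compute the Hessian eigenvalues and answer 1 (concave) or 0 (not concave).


The Hessian of f(x,y) = 5*x^2 + 3*x*y - 6*y^2 + 4*x - 1*y - 14 is:
H = [[10, 3], [3, -12]]
Trace = 10 - 12 = -2
Determinant = 10*-12 - (3)^2 = -129
Discriminant = (-2)^2 - 4*-129 = 520.0
Eigenvalues: lambda_1 = -12.4018, lambda_2 = 10.4018
The function is not concave.

0


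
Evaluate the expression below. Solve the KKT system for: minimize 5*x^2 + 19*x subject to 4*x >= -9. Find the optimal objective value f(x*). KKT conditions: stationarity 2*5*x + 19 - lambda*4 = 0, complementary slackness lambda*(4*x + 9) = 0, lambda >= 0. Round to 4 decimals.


Step 1: Try lambda = 0 (constraint inactive).
Stationarity: 2*5*x + 19 = 0
x* = -19/(2*5) = -1.9
Check constraint: 4*-1.9 = -7.6 >= -9 -- satisfied.
Step 2: Compute optimal value.
f(x*) = 5*(-1.9)^2 + 19*(-1.9) = -18.05


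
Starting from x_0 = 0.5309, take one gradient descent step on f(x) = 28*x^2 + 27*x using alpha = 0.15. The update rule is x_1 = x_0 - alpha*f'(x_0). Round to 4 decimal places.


We compute the gradient at x_0 and apply the update.
f'(x) = 56*x + 27
f'(0.5309) = 56*0.5309 + 27 = 56.7304
x_1 = 0.5309 - 0.15*56.7304 = -7.9787


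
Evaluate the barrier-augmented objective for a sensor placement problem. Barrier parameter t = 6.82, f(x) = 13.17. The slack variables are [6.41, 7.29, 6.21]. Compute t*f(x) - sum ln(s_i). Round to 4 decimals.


Step 1: Compute log-barrier.
ln values: [1.8579, 1.9865, 1.8262]
phi = -(1.8579 + 1.9865 + 1.8262) = -5.6705
Step 2: Compute augmented objective.
t*f(x) = 6.82*13.17 = 89.8194
Total = 89.8194 - 5.6705 = 84.1489


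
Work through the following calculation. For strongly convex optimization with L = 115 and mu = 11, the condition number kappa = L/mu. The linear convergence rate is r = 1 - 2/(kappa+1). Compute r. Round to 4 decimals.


Step 1: Compute the condition number.
kappa = L/mu = 115/11 = 10.4545
Step 2: Compute the convergence rate.
r = 1 - 2/(kappa + 1) = 1 - 2*mu/(L + mu) = (L - mu)/(L + mu) = 104/126 = 0.8254


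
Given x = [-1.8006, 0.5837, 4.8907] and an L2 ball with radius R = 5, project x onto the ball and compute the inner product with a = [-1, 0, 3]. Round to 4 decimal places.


Step 1: Compute ||x|| (intermediates to 6 decimals).
||x|| = sqrt((-1.8006)^2 + 0.5837^2 + 4.8907^2) = 5.244217
Step 2: Project.
Since ||x|| > R, scale = R/||x|| = 5/5.244217 = 0.953431, proj(x) = scale * x
proj(x) = [-1.716748, 0.556518, 4.662945]
Step 3: Dot product.
a^T * proj(x) = -1*(-1.716748) + 0*0.556518 + 3*4.662945 = 15.7056


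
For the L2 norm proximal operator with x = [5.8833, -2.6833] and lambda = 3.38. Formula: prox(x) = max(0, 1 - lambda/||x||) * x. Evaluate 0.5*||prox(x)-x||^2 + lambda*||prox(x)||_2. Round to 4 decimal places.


Step 1: Compute ||x||.
||x|| = 6.4663
Step 2: Compute scaling factor.
scale = max(0, 1 - 3.38/6.4663) = 0.4773
Step 3: prox(x) = [2.8081, -1.2807]
||prox(x)|| = 3.0863
Step 4: Proximal objective.
0.5*||prox-x||^2 = 5.7122
lambda*||prox|| = 10.4317
Total = 16.144


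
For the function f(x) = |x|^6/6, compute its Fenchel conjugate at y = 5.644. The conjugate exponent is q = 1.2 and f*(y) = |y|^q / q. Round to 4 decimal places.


The conjugate exponent q satisfies 1/p + 1/q = 1.
p = 6, so q = 6/(6 - 1) = 1.2
|y|^q = 5.644^1.2 = 7.9782
f*(5.644) = 7.9782 / 1.2 = 6.6485


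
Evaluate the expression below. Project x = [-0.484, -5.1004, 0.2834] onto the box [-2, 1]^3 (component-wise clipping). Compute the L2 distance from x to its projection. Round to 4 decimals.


Project each component onto [-2, 1].
clip(-0.484) = -0.484, clip(-5.1004) = -2.0, clip(0.2834) = 0.2834
Projection = [-0.484, -2.0, 0.2834]
Squared diffs: [0.0, 9.6125, 0.0]
Distance = sqrt(9.6125) = 3.1004


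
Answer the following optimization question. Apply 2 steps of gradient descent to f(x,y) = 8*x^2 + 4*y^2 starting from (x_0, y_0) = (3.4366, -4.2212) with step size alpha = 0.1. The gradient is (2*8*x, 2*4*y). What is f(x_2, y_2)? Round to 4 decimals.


Gradient descent on f(x,y) = 8*x^2 + 4*y^2.
Starting point: (3.4366, -4.2212), alpha = 0.1
Step 1: grad_x = 2*8*3.4366 = 54.9856, grad_y = 2*4*-4.2212 = -33.7696
  x_1 = 3.4366 - 0.1*54.9856 = -2.062
  y_1 = -4.2212 - 0.1*-33.7696 = -0.8442
Step 2: grad_x = 2*8*-2.062 = -32.9914, grad_y = 2*4*-0.8442 = -6.7539
  x_2 = -2.062 - 0.1*-32.9914 = 1.2372
  y_2 = -0.8442 - 0.1*-6.7539 = -0.1688
f(1.2372, -0.1688) = 8*1.2372^2 + 4*(-0.1688)^2 = 12.3589


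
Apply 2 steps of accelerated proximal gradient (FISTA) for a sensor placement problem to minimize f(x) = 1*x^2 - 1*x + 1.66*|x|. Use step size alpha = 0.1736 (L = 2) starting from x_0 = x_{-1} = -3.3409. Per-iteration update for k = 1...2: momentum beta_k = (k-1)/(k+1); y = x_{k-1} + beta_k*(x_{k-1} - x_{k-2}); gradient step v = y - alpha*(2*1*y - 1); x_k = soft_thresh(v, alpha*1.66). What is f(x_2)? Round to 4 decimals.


FISTA on f(x) = 1*x^2 - 1*x + 1.66*|x|
L = 2, alpha = 0.1736
Iteration 1: beta = 0.0, y = -3.3409 + 0.0*(-3.3409 + 3.3409) = -3.3409
  grad(y) = -7.6818, v = y - alpha*grad = -2.0073
  prox(v) = soft_thresh(-2.0073, 0.2882) = -1.7192
Iteration 2: beta = 0.3333, y = -1.7192 + 0.3333*(-1.7192 + 3.3409) = -1.1786
  grad(y) = -3.3572, v = y - alpha*grad = -0.5958
  prox(v) = soft_thresh(-0.5958, 0.2882) = -0.3076
f(x_2) = 1*(-0.3076)^2 - 1*(-0.3076) + 1.66*|-0.3076| = 0.9128


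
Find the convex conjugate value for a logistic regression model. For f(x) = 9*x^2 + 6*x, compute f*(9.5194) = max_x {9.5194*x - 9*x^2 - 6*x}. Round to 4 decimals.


f*(y) = sup_x {y*x - a*x^2 - b*x} = sup_x {(y-b)*x - a*x^2}
FOC: (y - b) - 2a*x = 0 => x* = (y - b)/(2a)
x* = (9.5194 - 6)/(2*9) = 0.1955
f*(9.5194) = (y-b)^2/(4a) = (9.5194 - 6)^2/(4*9)
= 12.3862/36 = 0.3441


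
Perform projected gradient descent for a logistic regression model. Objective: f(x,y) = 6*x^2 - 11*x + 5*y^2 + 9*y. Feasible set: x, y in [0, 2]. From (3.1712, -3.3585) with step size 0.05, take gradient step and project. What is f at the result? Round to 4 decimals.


Step 1: Compute gradient at (3.1712, -3.3585).
grad_x = 2*6*3.1712 - 11 = 27.0544
grad_y = 2*5*-3.3585 + 9 = -24.585
Step 2: Gradient step.
x_raw = 3.1712 - 0.05*27.0544 = 1.8185
y_raw = -3.3585 - 0.05*-24.585 = -2.1293
Step 3: Project onto [0, 2].
x_proj = clip(1.8185) = 1.8185
y_proj = clip(-2.1293) = 0.0
Step 4: Evaluate f.
f(1.8185, 0.0) = -0.1621


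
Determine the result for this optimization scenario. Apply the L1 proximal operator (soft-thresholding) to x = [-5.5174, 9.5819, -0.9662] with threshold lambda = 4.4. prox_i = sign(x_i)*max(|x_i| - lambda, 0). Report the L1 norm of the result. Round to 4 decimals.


Soft-thresholding with lambda = 4.4:
prox(-5.5174) = sign(-5.5174)*max(|-5.5174| - 4.4, 0) = -1.1174
prox(9.5819) = sign(9.5819)*max(|9.5819| - 4.4, 0) = 5.1819
prox(-0.9662) = sign(-0.9662)*max(|-0.9662| - 4.4, 0) = 0.0
prox(x) = [-1.1174, 5.1819, 0.0]
||prox(x)||_1 = 1.1174 + 5.1819 + 0.0 = 6.2993


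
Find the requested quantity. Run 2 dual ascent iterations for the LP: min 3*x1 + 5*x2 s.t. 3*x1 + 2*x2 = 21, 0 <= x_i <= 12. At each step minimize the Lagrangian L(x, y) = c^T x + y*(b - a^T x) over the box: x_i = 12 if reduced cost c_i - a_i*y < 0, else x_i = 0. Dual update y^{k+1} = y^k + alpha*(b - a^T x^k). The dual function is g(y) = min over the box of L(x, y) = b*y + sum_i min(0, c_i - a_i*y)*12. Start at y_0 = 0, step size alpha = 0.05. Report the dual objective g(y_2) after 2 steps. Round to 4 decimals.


Dual ascent for LP: min 3*x1 + 5*x2, 3*x1 + 2*x2 = 21, 0 <= x_i <= 12
Step 1: y^k = 0.0, reduced costs: (3.0, 5.0)
  x^k = (0.0, 0.0), subgradient = b - a^T x = 21.0
  y^{k+1} = 0.0 + 0.05*21.0 = 1.05
Step 2: y^k = 1.05, reduced costs: (-0.15, 2.9)
  x^k = (12.0, 0.0), subgradient = b - a^T x = -15.0
  y^{k+1} = 1.05 + 0.05*-15.0 = 0.3
Dual objective at y_2 = 0.3: reduced costs (2.1, 4.4), box minimizer x = (0.0, 0.0)
g(y_2) = b*y + (c1 - a1*y)*x1 + (c2 - a2*y)*x2 = 21*0.3 + 2.1*0.0 + 4.4*0.0 = 6.3 + 0.0 + 0.0 = 6.3


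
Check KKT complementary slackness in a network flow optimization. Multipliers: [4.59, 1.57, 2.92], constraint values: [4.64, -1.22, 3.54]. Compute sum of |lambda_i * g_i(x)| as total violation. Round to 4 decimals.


KKT complementary slackness check:
lambda_1 * g_1 = 4.59 * 4.64 = 21.2976
lambda_2 * g_2 = 1.57 * -1.22 = -1.9154
lambda_3 * g_3 = 2.92 * 3.54 = 10.3368
Total violation = 21.2976 + 1.9154 + 10.3368 = 33.5498


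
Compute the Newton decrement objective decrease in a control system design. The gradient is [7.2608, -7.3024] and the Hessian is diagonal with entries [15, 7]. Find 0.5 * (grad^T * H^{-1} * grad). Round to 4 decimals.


Step 1: H is diagonal, so H^(-1) * g = [0.4841, -1.0432].
Step 2: g^T H^(-1) g = sum_i g_i^2 / H_ii
  = (7.2608)^2/15 + (-7.3024)^2/7
  = 3.5146 + 7.6179 = 11.1325
Step 3: Objective decrease = 0.5 * g^T H^(-1) g = 5.5662


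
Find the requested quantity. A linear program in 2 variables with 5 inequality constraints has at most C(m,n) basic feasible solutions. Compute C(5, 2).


Each vertex corresponds to some choice of n active constraints out of m, so the number of vertices is at most C(m, n) = m! / (n!(m-n)!).
m = 5, n = 2
Numerator: 5 * 4
Denominator: 2! = 2
C(5, 2) = 10


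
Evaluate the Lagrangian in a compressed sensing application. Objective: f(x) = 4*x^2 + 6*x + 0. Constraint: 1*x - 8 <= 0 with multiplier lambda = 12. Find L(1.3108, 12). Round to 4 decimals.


Step 1: Evaluate f(x).
f(1.3108) = 4*1.3108^2 + 6*1.3108 + 0 = 14.7376
Step 2: Evaluate g(x).
g(1.3108) = 1*1.3108 - 8 = -6.6892
Step 3: Compute Lagrangian.
L = 14.7376 + 12*-6.6892 = -65.5328


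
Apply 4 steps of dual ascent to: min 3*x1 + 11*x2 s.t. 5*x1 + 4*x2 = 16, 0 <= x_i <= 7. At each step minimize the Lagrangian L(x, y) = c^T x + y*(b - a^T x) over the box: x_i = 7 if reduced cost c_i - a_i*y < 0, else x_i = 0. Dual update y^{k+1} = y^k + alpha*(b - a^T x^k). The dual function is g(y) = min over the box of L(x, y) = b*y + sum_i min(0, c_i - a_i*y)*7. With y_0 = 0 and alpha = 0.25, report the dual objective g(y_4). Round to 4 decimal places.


Dual ascent for LP: min 3*x1 + 11*x2, 5*x1 + 4*x2 = 16, 0 <= x_i <= 7
Step 1: y^k = 0.0, reduced costs: (3.0, 11.0)
  x^k = (0.0, 0.0), subgradient = b - a^T x = 16.0
  y^{k+1} = 0.0 + 0.25*16.0 = 4.0
Step 2: y^k = 4.0, reduced costs: (-17.0, -5.0)
  x^k = (7.0, 7.0), subgradient = b - a^T x = -47.0
  y^{k+1} = 4.0 + 0.25*-47.0 = -7.75
Step 3: y^k = -7.75, reduced costs: (41.75, 42.0)
  x^k = (0.0, 0.0), subgradient = b - a^T x = 16.0
  y^{k+1} = -7.75 + 0.25*16.0 = -3.75
Step 4: y^k = -3.75, reduced costs: (21.75, 26.0)
  x^k = (0.0, 0.0), subgradient = b - a^T x = 16.0
  y^{k+1} = -3.75 + 0.25*16.0 = 0.25
Dual objective at y_4 = 0.25: reduced costs (1.75, 10.0), box minimizer x = (0.0, 0.0)
g(y_4) = b*y + (c1 - a1*y)*x1 + (c2 - a2*y)*x2 = 16*0.25 + 1.75*0.0 + 10.0*0.0 = 4.0 + 0.0 + 0.0 = 4.0


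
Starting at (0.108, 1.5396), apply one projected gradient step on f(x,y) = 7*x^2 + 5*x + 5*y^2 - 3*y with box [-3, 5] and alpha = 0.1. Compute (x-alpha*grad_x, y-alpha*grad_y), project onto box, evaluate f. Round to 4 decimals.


Step 1: Compute gradient at (0.108, 1.5396).
grad_x = 2*7*0.108 + 5 = 6.512
grad_y = 2*5*1.5396 - 3 = 12.396
Step 2: Gradient step.
x_raw = 0.108 - 0.1*6.512 = -0.5432
y_raw = 1.5396 - 0.1*12.396 = 0.3
Step 3: Project onto [-3, 5].
x_proj = clip(-0.5432) = -0.5432
y_proj = clip(0.3) = 0.3
Step 4: Evaluate f.
f(-0.5432, 0.3) = -1.1005


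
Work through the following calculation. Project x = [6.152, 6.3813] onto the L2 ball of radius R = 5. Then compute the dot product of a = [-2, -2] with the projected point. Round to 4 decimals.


Step 1: Compute ||x|| (intermediates to 6 decimals).
||x|| = sqrt(6.152^2 + 6.3813^2) = 8.863864
Step 2: Project.
Since ||x|| > R, scale = R/||x|| = 5/8.863864 = 0.564088, proj(x) = scale * x
proj(x) = [3.470269, 3.599615]
Step 3: Dot product.
a^T * proj(x) = -2*3.470269 - 2*3.599615 = -14.1398


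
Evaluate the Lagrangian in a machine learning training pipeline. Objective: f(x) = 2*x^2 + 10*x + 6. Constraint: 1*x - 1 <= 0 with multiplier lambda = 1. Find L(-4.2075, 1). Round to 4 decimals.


Step 1: Evaluate f(x).
f(-4.2075) = 2*(-4.2075)^2 + 10*(-4.2075) + 6 = -0.6689
Step 2: Evaluate g(x).
g(-4.2075) = 1*-4.2075 - 1 = -5.2075
Step 3: Compute Lagrangian.
L = -0.6689 + 1*-5.2075 = -5.8764


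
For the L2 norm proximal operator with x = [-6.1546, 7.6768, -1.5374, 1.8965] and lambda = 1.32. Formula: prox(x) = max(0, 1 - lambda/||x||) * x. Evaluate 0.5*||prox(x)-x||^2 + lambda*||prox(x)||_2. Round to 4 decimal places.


Step 1: Compute ||x||.
||x|| = 10.1377
Step 2: Compute scaling factor.
scale = max(0, 1 - 1.32/10.1377) = 0.8698
Step 3: prox(x) = [-5.3532, 6.6772, -1.3372, 1.6496]
||prox(x)|| = 8.8177
Step 4: Proximal objective.
0.5*||prox-x||^2 = 0.8712
lambda*||prox|| = 11.6394
Total = 12.5105


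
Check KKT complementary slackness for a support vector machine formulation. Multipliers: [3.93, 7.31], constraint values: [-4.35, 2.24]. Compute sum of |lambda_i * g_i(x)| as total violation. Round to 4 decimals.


KKT complementary slackness check:
lambda_1 * g_1 = 3.93 * -4.35 = -17.0955
lambda_2 * g_2 = 7.31 * 2.24 = 16.3744
Total violation = 17.0955 + 16.3744 = 33.4699


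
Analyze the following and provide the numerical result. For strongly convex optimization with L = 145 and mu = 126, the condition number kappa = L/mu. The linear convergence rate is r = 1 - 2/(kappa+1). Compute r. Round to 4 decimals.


Step 1: Compute the condition number.
kappa = L/mu = 145/126 = 1.1508
Step 2: Compute the convergence rate.
r = 1 - 2/(kappa + 1) = 1 - 2*mu/(L + mu) = (L - mu)/(L + mu) = 19/271 = 0.0701


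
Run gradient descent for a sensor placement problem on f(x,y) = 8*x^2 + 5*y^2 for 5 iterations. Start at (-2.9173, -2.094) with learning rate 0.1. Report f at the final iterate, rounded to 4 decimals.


Gradient descent on f(x,y) = 8*x^2 + 5*y^2.
Starting point: (-2.9173, -2.094), alpha = 0.1
Step 1: grad_x = 2*8*-2.9173 = -46.6768, grad_y = 2*5*-2.094 = -20.94
  x_1 = -2.9173 - 0.1*-46.6768 = 1.7504
  y_1 = -2.094 - 0.1*-20.94 = 0.0
Step 2: grad_x = 2*8*1.7504 = 28.0061, grad_y = 2*5*0.0 = 0.0
  x_2 = 1.7504 - 0.1*28.0061 = -1.0502
  y_2 = 0.0 - 0.1*0.0 = 0.0
Step 3: grad_x = 2*8*-1.0502 = -16.8036, grad_y = 2*5*0.0 = 0.0
  x_3 = -1.0502 - 0.1*-16.8036 = 0.6301
  y_3 = 0.0 - 0.1*0.0 = 0.0
Step 4: grad_x = 2*8*0.6301 = 10.0822, grad_y = 2*5*0.0 = 0.0
  x_4 = 0.6301 - 0.1*10.0822 = -0.3781
  y_4 = 0.0 - 0.1*0.0 = 0.0
Step 5: grad_x = 2*8*-0.3781 = -6.0493, grad_y = 2*5*0.0 = 0.0
  x_5 = -0.3781 - 0.1*-6.0493 = 0.2268
  y_5 = 0.0 - 0.1*0.0 = 0.0
f(0.2268, 0.0) = 8*0.2268^2 + 5*0.0^2 = 0.4117


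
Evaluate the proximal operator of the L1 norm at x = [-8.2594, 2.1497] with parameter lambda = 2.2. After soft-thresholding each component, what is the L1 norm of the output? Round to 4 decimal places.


Soft-thresholding with lambda = 2.2:
prox(-8.2594) = sign(-8.2594)*max(|-8.2594| - 2.2, 0) = -6.0594
prox(2.1497) = sign(2.1497)*max(|2.1497| - 2.2, 0) = 0.0
prox(x) = [-6.0594, 0.0]
||prox(x)||_1 = 6.0594 + 0.0 = 6.0594
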